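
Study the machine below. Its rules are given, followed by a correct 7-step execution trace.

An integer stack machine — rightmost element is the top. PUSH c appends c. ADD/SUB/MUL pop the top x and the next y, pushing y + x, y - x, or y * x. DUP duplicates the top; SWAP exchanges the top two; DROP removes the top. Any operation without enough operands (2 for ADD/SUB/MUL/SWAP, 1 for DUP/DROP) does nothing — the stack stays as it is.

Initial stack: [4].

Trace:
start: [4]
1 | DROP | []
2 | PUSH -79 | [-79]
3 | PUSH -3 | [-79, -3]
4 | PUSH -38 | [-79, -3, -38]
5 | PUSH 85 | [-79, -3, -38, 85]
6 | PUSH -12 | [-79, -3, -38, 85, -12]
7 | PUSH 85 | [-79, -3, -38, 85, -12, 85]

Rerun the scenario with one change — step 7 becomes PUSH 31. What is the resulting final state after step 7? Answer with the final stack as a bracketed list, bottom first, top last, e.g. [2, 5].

[-79, -3, -38, 85, -12, 31]

(re-executing from step 7 with the substitution; state before step 7: [-79, -3, -38, 85, -12])
7 | PUSH 31 | [-79, -3, -38, 85, -12, 31]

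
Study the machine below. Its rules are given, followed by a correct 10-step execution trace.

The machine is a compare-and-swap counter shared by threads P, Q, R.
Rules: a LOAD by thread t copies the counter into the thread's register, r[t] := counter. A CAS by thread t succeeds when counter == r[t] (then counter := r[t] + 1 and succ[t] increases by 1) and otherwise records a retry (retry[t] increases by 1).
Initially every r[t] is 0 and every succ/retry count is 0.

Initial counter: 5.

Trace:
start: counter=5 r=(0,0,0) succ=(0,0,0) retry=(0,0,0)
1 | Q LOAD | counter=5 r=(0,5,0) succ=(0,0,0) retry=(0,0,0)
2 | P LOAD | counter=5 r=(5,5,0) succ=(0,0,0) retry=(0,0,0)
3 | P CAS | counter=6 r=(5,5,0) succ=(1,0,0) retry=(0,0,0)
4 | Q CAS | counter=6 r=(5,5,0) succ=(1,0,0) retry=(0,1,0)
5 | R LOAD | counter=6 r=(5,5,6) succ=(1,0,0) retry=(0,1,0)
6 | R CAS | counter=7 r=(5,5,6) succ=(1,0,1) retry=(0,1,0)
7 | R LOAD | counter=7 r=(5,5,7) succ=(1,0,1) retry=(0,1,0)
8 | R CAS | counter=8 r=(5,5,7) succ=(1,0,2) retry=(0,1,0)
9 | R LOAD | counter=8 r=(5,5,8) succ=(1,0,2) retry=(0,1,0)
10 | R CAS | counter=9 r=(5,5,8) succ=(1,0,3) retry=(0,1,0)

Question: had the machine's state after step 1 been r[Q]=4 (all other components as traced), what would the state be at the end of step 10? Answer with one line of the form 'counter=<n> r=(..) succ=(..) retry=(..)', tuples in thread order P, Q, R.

state after step 1 := counter=5 r=(0,4,0) succ=(0,0,0) retry=(0,0,0)
2 | P LOAD | counter=5 r=(5,4,0) succ=(0,0,0) retry=(0,0,0)
3 | P CAS | counter=6 r=(5,4,0) succ=(1,0,0) retry=(0,0,0)
4 | Q CAS | counter=6 r=(5,4,0) succ=(1,0,0) retry=(0,1,0)
5 | R LOAD | counter=6 r=(5,4,6) succ=(1,0,0) retry=(0,1,0)
6 | R CAS | counter=7 r=(5,4,6) succ=(1,0,1) retry=(0,1,0)
7 | R LOAD | counter=7 r=(5,4,7) succ=(1,0,1) retry=(0,1,0)
8 | R CAS | counter=8 r=(5,4,7) succ=(1,0,2) retry=(0,1,0)
9 | R LOAD | counter=8 r=(5,4,8) succ=(1,0,2) retry=(0,1,0)
10 | R CAS | counter=9 r=(5,4,8) succ=(1,0,3) retry=(0,1,0)

counter=9 r=(5,4,8) succ=(1,0,3) retry=(0,1,0)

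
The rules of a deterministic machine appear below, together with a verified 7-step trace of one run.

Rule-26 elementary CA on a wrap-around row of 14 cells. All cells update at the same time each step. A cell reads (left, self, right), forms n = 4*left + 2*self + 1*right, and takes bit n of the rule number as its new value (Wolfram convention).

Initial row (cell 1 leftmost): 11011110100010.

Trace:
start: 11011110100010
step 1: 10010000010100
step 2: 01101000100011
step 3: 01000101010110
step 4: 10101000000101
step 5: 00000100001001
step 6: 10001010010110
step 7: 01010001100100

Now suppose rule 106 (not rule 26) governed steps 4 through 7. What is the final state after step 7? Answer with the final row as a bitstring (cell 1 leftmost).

(re-executing steps 4..7 under rule 106; state before step 4: 01000101010110)
step 4: 10001010101110
step 5: 00010101011011
step 6: 00101010111111
step 7: 01010101100001

01010101100001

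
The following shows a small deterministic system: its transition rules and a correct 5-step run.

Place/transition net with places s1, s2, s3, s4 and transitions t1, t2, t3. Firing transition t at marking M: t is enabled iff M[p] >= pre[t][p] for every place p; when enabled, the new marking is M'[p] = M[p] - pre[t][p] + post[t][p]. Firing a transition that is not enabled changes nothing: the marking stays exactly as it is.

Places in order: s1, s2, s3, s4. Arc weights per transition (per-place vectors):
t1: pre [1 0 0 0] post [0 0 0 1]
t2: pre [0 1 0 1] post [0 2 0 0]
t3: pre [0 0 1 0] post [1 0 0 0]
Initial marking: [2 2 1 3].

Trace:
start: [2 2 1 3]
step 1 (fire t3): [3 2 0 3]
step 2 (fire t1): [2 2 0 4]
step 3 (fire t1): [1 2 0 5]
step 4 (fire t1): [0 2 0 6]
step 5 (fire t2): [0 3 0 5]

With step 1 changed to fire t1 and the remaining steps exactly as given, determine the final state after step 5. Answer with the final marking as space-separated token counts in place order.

0 3 1 4

(re-executing from step 1 with the substitution; state before step 1: [2 2 1 3])
step 1 (fire t1): [1 2 1 4]
step 2 (fire t1): [0 2 1 5]
step 3 (fire t1): [0 2 1 5]
step 4 (fire t1): [0 2 1 5]
step 5 (fire t2): [0 3 1 4]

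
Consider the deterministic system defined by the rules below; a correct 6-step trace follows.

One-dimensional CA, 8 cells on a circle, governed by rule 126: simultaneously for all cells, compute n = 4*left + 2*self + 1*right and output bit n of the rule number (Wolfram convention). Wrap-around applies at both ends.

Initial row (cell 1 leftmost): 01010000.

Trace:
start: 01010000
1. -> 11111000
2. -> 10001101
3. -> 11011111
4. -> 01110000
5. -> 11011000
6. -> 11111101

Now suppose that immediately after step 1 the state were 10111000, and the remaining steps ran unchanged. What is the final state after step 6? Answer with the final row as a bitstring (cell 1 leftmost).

state after step 1 := 10111000
2. -> 11101101
3. -> 00111111
4. -> 11100001
5. -> 00110011
6. -> 11111111

11111111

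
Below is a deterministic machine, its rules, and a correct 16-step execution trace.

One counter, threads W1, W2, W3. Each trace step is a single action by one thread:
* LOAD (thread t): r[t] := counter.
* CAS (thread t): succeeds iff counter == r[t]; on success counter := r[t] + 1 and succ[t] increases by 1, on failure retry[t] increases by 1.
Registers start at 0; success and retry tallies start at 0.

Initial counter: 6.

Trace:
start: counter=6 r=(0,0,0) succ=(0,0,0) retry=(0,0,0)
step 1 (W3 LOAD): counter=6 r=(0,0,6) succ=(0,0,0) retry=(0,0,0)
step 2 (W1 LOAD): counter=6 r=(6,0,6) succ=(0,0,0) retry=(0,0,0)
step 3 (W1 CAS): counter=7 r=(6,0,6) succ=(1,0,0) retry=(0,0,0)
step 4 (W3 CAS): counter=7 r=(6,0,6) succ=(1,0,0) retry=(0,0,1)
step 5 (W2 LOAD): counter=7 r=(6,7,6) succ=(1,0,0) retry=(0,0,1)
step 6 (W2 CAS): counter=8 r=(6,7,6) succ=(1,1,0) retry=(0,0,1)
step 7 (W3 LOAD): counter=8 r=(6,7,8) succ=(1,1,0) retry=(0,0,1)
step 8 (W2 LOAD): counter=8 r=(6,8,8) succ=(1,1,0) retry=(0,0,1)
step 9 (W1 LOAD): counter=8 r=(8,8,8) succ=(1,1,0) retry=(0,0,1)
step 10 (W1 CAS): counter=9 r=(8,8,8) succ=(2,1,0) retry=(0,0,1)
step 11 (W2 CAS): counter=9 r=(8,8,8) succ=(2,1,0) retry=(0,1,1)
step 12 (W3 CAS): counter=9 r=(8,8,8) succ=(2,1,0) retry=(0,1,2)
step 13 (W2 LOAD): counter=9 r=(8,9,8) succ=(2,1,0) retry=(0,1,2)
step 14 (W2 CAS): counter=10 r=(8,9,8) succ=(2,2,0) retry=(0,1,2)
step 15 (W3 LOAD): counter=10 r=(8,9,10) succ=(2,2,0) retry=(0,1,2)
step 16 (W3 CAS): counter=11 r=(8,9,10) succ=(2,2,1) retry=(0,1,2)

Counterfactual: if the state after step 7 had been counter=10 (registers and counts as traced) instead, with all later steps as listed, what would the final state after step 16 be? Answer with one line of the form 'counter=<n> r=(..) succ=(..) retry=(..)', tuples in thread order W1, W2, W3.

counter=13 r=(10,11,12) succ=(2,2,1) retry=(0,1,2)

state after step 7 := counter=10 r=(6,7,8) succ=(1,1,0) retry=(0,0,1)
step 8 (W2 LOAD): counter=10 r=(6,10,8) succ=(1,1,0) retry=(0,0,1)
step 9 (W1 LOAD): counter=10 r=(10,10,8) succ=(1,1,0) retry=(0,0,1)
step 10 (W1 CAS): counter=11 r=(10,10,8) succ=(2,1,0) retry=(0,0,1)
step 11 (W2 CAS): counter=11 r=(10,10,8) succ=(2,1,0) retry=(0,1,1)
step 12 (W3 CAS): counter=11 r=(10,10,8) succ=(2,1,0) retry=(0,1,2)
step 13 (W2 LOAD): counter=11 r=(10,11,8) succ=(2,1,0) retry=(0,1,2)
step 14 (W2 CAS): counter=12 r=(10,11,8) succ=(2,2,0) retry=(0,1,2)
step 15 (W3 LOAD): counter=12 r=(10,11,12) succ=(2,2,0) retry=(0,1,2)
step 16 (W3 CAS): counter=13 r=(10,11,12) succ=(2,2,1) retry=(0,1,2)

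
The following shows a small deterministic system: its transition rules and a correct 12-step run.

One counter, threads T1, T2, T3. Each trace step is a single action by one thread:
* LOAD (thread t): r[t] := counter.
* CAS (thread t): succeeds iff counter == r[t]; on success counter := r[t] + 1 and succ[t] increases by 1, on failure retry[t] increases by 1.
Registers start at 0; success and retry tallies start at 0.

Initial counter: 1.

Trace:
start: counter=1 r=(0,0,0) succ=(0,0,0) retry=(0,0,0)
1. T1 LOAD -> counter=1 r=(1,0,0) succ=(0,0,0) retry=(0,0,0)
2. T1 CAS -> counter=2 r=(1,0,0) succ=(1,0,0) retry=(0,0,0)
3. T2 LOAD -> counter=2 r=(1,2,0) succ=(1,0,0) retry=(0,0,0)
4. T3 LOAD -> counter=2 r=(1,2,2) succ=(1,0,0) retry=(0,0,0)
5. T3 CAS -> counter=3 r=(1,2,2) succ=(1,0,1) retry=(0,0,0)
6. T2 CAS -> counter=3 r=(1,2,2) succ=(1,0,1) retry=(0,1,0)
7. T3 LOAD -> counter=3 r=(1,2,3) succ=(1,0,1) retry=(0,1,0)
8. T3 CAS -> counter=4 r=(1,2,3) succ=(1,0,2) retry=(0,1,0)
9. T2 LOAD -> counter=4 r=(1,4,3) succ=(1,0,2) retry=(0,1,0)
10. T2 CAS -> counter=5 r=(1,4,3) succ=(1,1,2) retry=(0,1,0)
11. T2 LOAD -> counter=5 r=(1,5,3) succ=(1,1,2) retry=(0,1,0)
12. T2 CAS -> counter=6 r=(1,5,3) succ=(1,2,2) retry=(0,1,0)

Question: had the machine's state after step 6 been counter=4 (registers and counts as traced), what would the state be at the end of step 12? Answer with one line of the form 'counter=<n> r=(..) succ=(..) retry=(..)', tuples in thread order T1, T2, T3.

state after step 6 := counter=4 r=(1,2,2) succ=(1,0,1) retry=(0,1,0)
7. T3 LOAD -> counter=4 r=(1,2,4) succ=(1,0,1) retry=(0,1,0)
8. T3 CAS -> counter=5 r=(1,2,4) succ=(1,0,2) retry=(0,1,0)
9. T2 LOAD -> counter=5 r=(1,5,4) succ=(1,0,2) retry=(0,1,0)
10. T2 CAS -> counter=6 r=(1,5,4) succ=(1,1,2) retry=(0,1,0)
11. T2 LOAD -> counter=6 r=(1,6,4) succ=(1,1,2) retry=(0,1,0)
12. T2 CAS -> counter=7 r=(1,6,4) succ=(1,2,2) retry=(0,1,0)

counter=7 r=(1,6,4) succ=(1,2,2) retry=(0,1,0)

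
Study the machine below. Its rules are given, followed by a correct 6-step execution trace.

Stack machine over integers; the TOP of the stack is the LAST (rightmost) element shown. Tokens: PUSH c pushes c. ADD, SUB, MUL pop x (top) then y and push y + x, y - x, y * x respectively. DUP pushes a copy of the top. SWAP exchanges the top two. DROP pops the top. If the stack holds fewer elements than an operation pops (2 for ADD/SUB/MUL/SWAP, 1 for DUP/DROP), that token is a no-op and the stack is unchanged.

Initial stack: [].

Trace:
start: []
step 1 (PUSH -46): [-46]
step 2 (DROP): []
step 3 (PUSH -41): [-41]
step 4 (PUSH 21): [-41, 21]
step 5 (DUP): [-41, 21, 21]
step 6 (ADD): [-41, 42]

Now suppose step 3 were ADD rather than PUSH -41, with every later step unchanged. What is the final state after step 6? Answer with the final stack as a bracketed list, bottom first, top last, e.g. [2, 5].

[42]

(re-executing from step 3 with the substitution; state before step 3: [])
step 3 (ADD): []
step 4 (PUSH 21): [21]
step 5 (DUP): [21, 21]
step 6 (ADD): [42]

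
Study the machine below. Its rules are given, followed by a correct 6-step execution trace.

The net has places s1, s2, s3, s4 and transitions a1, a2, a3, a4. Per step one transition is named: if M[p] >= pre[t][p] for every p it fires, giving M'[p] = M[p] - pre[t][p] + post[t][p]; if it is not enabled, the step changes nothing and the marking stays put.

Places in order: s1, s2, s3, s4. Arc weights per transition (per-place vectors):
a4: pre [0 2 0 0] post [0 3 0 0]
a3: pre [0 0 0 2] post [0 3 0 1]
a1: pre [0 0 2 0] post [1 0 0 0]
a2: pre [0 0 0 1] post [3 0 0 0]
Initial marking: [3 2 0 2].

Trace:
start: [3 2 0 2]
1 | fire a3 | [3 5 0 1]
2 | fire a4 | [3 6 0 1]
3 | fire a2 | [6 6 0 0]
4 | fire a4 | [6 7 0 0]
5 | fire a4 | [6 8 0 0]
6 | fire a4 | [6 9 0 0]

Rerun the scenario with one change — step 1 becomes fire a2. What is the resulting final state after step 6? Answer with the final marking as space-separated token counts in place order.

9 6 0 0

(re-executing from step 1 with the substitution; state before step 1: [3 2 0 2])
1 | fire a2 | [6 2 0 1]
2 | fire a4 | [6 3 0 1]
3 | fire a2 | [9 3 0 0]
4 | fire a4 | [9 4 0 0]
5 | fire a4 | [9 5 0 0]
6 | fire a4 | [9 6 0 0]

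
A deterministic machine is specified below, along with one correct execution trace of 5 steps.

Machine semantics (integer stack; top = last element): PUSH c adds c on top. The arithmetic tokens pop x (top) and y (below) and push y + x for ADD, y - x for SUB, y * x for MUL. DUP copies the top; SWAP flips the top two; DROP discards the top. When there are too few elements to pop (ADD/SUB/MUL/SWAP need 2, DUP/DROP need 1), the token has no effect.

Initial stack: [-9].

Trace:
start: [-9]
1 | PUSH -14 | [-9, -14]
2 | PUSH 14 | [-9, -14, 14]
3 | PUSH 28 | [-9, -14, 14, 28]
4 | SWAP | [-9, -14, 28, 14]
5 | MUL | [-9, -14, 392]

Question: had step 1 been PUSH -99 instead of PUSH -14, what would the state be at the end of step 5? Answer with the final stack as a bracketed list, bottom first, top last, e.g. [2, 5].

[-9, -99, 392]

(re-executing from step 1 with the substitution; state before step 1: [-9])
1 | PUSH -99 | [-9, -99]
2 | PUSH 14 | [-9, -99, 14]
3 | PUSH 28 | [-9, -99, 14, 28]
4 | SWAP | [-9, -99, 28, 14]
5 | MUL | [-9, -99, 392]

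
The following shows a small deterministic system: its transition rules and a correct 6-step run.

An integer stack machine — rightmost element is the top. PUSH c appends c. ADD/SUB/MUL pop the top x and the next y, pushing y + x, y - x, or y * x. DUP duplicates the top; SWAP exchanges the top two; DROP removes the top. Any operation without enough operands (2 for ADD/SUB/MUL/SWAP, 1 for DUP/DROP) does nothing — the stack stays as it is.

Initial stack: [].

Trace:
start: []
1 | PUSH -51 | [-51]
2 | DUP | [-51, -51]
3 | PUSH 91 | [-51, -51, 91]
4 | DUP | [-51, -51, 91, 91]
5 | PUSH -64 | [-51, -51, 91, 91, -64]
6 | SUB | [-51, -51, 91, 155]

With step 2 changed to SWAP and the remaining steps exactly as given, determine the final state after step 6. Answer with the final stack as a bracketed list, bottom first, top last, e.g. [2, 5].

(re-executing from step 2 with the substitution; state before step 2: [-51])
2 | SWAP | [-51]
3 | PUSH 91 | [-51, 91]
4 | DUP | [-51, 91, 91]
5 | PUSH -64 | [-51, 91, 91, -64]
6 | SUB | [-51, 91, 155]

[-51, 91, 155]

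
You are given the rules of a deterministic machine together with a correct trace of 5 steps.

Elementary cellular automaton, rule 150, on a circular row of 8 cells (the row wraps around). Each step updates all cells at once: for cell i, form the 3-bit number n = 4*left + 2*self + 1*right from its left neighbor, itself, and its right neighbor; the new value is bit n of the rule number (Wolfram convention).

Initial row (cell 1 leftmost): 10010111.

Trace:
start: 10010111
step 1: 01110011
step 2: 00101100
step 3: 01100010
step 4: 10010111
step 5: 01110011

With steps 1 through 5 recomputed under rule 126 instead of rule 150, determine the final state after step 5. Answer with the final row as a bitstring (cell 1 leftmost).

(re-executing steps 1..5 under rule 126; state before step 1: 10010111)
step 1: 11111100
step 2: 10000111
step 3: 11001100
step 4: 11111111
step 5: 00000000

00000000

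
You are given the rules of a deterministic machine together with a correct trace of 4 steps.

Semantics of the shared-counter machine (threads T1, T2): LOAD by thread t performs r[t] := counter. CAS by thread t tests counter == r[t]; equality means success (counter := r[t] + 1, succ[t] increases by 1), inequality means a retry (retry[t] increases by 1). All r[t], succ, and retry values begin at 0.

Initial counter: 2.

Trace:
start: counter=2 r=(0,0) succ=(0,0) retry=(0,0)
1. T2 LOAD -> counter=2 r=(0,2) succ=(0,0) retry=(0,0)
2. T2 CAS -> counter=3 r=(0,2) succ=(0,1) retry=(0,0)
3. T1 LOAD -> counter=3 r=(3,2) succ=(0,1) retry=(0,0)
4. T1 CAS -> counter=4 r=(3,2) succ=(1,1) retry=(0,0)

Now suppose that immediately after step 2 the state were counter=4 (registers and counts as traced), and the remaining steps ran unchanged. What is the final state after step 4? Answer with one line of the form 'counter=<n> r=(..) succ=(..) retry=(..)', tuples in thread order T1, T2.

state after step 2 := counter=4 r=(0,2) succ=(0,1) retry=(0,0)
3. T1 LOAD -> counter=4 r=(4,2) succ=(0,1) retry=(0,0)
4. T1 CAS -> counter=5 r=(4,2) succ=(1,1) retry=(0,0)

counter=5 r=(4,2) succ=(1,1) retry=(0,0)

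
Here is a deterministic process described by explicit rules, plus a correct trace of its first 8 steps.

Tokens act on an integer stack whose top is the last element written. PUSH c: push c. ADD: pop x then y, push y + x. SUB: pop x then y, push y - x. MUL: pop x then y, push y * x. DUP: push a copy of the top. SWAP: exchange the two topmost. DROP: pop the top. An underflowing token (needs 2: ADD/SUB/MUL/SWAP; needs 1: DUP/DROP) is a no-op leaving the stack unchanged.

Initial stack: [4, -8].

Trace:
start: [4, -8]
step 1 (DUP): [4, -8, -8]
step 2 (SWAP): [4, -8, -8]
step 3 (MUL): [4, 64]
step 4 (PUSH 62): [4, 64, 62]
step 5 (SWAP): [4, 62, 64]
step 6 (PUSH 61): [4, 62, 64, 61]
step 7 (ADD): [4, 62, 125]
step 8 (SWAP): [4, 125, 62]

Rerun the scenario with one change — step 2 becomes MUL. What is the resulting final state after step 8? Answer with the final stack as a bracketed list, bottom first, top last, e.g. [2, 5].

(re-executing from step 2 with the substitution; state before step 2: [4, -8, -8])
step 2 (MUL): [4, 64]
step 3 (MUL): [256]
step 4 (PUSH 62): [256, 62]
step 5 (SWAP): [62, 256]
step 6 (PUSH 61): [62, 256, 61]
step 7 (ADD): [62, 317]
step 8 (SWAP): [317, 62]

[317, 62]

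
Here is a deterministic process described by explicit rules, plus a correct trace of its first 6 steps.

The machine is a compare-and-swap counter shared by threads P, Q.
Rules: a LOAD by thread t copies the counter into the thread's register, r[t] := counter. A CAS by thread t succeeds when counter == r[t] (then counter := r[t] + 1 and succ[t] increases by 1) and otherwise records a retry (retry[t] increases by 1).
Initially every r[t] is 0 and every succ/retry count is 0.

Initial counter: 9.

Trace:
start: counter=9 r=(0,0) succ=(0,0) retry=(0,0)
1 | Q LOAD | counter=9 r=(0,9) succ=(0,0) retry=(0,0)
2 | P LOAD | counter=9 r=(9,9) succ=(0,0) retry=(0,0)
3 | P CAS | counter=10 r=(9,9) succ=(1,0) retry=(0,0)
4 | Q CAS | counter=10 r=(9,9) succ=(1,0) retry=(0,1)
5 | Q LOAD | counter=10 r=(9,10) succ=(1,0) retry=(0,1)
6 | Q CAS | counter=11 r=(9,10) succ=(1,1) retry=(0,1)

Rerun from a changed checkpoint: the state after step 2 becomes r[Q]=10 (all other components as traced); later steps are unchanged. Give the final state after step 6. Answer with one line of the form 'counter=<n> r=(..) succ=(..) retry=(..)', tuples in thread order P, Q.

state after step 2 := counter=9 r=(9,10) succ=(0,0) retry=(0,0)
3 | P CAS | counter=10 r=(9,10) succ=(1,0) retry=(0,0)
4 | Q CAS | counter=11 r=(9,10) succ=(1,1) retry=(0,0)
5 | Q LOAD | counter=11 r=(9,11) succ=(1,1) retry=(0,0)
6 | Q CAS | counter=12 r=(9,11) succ=(1,2) retry=(0,0)

counter=12 r=(9,11) succ=(1,2) retry=(0,0)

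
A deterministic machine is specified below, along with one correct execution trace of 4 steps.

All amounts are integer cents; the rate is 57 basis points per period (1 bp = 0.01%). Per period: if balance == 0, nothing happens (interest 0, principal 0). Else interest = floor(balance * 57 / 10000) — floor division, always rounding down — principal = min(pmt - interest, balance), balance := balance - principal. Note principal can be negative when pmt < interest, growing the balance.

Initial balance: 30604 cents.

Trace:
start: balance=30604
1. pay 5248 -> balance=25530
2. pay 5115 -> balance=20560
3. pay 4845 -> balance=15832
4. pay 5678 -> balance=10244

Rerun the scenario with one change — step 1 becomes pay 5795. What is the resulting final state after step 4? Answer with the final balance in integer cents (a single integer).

(re-executing from step 1 with the substitution; state before step 1: balance=30604)
1. pay 5795 -> balance=24983
2. pay 5115 -> balance=20010
3. pay 4845 -> balance=15279
4. pay 5678 -> balance=9688

9688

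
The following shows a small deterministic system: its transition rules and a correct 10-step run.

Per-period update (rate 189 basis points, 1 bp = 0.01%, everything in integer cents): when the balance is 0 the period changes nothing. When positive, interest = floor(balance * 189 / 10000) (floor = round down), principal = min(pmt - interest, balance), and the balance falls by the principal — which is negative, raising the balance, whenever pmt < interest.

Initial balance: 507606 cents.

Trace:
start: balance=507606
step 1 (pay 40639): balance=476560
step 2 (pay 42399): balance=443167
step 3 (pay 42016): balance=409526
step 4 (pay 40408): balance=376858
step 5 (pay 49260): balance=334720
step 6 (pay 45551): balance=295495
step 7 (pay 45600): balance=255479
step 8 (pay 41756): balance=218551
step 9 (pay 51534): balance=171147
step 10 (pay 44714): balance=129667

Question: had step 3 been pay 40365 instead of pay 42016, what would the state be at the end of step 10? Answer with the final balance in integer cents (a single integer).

131549

(re-executing from step 3 with the substitution; state before step 3: balance=443167)
step 3 (pay 40365): balance=411177
step 4 (pay 40408): balance=378540
step 5 (pay 49260): balance=336434
step 6 (pay 45551): balance=297241
step 7 (pay 45600): balance=257258
step 8 (pay 41756): balance=220364
step 9 (pay 51534): balance=172994
step 10 (pay 44714): balance=131549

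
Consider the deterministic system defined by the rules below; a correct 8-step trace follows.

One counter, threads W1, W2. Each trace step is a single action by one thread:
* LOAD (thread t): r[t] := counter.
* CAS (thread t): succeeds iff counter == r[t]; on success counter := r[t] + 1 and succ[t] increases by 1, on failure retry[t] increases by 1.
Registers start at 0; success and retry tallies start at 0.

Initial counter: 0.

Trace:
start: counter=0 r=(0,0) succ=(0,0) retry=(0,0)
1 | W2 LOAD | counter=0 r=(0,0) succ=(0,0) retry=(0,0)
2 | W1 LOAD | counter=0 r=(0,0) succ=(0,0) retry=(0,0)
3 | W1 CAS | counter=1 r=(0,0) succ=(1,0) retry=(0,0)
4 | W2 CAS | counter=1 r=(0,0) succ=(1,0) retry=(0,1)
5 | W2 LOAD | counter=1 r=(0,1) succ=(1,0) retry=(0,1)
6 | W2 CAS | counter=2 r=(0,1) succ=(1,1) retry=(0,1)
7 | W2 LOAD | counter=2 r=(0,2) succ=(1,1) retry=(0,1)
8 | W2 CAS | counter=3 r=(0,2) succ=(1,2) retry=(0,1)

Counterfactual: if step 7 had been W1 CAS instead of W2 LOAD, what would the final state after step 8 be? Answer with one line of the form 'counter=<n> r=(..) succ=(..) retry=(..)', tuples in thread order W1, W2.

counter=2 r=(0,1) succ=(1,1) retry=(1,2)

(re-executing from step 7 with the substitution; state before step 7: counter=2 r=(0,1) succ=(1,1) retry=(0,1))
7 | W1 CAS | counter=2 r=(0,1) succ=(1,1) retry=(1,1)
8 | W2 CAS | counter=2 r=(0,1) succ=(1,1) retry=(1,2)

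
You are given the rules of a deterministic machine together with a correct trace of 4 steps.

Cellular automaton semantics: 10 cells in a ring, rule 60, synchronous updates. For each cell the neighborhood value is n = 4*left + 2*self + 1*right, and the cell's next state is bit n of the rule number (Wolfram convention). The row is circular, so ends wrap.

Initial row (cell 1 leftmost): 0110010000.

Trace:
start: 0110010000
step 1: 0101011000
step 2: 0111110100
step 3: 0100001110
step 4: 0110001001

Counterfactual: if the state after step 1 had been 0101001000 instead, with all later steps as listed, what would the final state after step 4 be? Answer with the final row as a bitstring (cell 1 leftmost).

state after step 1 := 0101001000
step 2: 0111101100
step 3: 0100011010
step 4: 0110010111

0110010111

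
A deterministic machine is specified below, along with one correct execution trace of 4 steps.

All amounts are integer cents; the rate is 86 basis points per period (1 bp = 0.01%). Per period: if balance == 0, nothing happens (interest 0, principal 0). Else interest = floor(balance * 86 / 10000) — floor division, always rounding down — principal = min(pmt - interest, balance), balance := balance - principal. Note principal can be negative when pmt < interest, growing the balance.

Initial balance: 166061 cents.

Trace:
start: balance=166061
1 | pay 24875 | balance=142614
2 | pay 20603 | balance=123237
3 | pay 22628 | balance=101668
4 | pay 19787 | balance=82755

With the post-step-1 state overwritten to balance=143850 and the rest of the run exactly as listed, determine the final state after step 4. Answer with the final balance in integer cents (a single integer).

state after step 1 := balance=143850
2 | pay 20603 | balance=124484
3 | pay 22628 | balance=102926
4 | pay 19787 | balance=84024

84024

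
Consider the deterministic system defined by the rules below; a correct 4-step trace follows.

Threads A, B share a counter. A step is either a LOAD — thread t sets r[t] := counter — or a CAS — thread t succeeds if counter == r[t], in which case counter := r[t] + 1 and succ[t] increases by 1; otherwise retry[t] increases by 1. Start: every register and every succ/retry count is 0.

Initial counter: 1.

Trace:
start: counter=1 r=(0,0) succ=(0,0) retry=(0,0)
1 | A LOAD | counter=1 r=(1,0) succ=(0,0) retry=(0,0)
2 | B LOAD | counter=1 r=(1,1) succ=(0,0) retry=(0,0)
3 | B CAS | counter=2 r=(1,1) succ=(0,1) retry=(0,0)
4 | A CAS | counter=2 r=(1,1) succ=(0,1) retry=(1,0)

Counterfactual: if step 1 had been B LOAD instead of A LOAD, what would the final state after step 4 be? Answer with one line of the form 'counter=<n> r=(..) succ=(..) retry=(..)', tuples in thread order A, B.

(re-executing from step 1 with the substitution; state before step 1: counter=1 r=(0,0) succ=(0,0) retry=(0,0))
1 | B LOAD | counter=1 r=(0,1) succ=(0,0) retry=(0,0)
2 | B LOAD | counter=1 r=(0,1) succ=(0,0) retry=(0,0)
3 | B CAS | counter=2 r=(0,1) succ=(0,1) retry=(0,0)
4 | A CAS | counter=2 r=(0,1) succ=(0,1) retry=(1,0)

counter=2 r=(0,1) succ=(0,1) retry=(1,0)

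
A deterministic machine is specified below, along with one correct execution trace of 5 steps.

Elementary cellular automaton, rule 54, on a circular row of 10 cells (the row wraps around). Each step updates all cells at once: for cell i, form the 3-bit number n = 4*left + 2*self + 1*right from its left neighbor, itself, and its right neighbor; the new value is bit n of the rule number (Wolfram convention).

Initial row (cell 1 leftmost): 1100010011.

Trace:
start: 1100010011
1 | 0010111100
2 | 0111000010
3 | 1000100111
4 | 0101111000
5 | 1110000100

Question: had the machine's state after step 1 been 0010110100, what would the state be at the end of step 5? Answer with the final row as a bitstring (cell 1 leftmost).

1111111111

state after step 1 := 0010110100
2 | 0111001110
3 | 1000110001
4 | 0101001010
5 | 1111111111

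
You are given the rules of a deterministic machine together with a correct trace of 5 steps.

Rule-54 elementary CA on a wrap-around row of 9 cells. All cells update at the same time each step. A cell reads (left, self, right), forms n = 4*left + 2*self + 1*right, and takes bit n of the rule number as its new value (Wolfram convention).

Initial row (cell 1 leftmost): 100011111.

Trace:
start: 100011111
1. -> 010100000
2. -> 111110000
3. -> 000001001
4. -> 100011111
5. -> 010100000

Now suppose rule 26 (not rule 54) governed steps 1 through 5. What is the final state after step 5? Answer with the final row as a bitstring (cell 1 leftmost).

(re-executing steps 1..5 under rule 26; state before step 1: 100011111)
1. -> 010110000
2. -> 100101000
3. -> 011000101
4. -> 010101000
5. -> 100000100

100000100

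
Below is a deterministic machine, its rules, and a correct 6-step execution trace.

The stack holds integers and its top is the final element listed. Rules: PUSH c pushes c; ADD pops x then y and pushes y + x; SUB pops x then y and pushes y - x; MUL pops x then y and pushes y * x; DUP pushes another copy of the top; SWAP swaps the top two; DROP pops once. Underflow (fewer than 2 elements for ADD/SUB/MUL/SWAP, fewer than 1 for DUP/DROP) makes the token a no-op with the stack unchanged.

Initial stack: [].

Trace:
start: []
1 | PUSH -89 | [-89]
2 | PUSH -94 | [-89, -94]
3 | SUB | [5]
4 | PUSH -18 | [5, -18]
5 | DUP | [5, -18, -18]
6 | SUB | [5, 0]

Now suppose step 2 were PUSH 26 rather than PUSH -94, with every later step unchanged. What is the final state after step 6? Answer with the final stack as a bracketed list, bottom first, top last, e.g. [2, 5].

[-115, 0]

(re-executing from step 2 with the substitution; state before step 2: [-89])
2 | PUSH 26 | [-89, 26]
3 | SUB | [-115]
4 | PUSH -18 | [-115, -18]
5 | DUP | [-115, -18, -18]
6 | SUB | [-115, 0]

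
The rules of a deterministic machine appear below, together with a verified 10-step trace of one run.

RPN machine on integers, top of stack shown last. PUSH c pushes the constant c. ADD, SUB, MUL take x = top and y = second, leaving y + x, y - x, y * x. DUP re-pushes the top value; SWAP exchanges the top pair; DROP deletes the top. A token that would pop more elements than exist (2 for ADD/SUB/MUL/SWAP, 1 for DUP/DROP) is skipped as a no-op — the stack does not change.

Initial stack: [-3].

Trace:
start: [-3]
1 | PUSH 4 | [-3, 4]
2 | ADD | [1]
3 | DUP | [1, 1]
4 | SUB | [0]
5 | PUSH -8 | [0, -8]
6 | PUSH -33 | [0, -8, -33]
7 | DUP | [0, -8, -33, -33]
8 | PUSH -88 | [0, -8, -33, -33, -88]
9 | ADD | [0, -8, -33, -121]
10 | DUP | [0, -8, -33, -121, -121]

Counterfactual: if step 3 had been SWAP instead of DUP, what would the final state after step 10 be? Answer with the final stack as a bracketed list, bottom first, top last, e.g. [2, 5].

[1, -8, -33, -121, -121]

(re-executing from step 3 with the substitution; state before step 3: [1])
3 | SWAP | [1]
4 | SUB | [1]
5 | PUSH -8 | [1, -8]
6 | PUSH -33 | [1, -8, -33]
7 | DUP | [1, -8, -33, -33]
8 | PUSH -88 | [1, -8, -33, -33, -88]
9 | ADD | [1, -8, -33, -121]
10 | DUP | [1, -8, -33, -121, -121]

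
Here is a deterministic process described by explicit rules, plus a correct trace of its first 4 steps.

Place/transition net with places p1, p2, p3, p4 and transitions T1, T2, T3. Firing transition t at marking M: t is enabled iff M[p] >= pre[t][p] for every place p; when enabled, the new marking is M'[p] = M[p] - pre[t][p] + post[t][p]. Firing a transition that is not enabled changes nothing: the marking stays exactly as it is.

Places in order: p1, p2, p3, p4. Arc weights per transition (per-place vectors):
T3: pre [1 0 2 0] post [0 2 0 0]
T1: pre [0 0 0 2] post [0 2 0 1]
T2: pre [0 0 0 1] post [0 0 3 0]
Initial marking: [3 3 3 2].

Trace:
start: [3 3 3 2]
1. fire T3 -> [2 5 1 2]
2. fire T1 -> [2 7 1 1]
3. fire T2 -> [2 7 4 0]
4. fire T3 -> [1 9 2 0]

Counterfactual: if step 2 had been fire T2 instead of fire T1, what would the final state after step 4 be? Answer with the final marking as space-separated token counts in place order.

1 7 5 0

(re-executing from step 2 with the substitution; state before step 2: [2 5 1 2])
2. fire T2 -> [2 5 4 1]
3. fire T2 -> [2 5 7 0]
4. fire T3 -> [1 7 5 0]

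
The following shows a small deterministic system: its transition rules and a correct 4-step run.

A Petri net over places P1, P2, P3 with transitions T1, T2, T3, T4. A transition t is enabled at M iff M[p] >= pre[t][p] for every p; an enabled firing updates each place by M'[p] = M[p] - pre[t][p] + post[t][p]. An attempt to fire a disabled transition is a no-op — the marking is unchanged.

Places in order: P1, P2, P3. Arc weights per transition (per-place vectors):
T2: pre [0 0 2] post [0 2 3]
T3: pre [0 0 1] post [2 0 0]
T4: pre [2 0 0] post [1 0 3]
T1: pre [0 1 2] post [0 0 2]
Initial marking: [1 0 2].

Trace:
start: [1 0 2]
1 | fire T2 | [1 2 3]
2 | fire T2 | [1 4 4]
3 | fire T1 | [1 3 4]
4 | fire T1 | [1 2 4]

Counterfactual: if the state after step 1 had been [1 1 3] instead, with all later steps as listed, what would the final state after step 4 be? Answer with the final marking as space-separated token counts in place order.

state after step 1 := [1 1 3]
2 | fire T2 | [1 3 4]
3 | fire T1 | [1 2 4]
4 | fire T1 | [1 1 4]

1 1 4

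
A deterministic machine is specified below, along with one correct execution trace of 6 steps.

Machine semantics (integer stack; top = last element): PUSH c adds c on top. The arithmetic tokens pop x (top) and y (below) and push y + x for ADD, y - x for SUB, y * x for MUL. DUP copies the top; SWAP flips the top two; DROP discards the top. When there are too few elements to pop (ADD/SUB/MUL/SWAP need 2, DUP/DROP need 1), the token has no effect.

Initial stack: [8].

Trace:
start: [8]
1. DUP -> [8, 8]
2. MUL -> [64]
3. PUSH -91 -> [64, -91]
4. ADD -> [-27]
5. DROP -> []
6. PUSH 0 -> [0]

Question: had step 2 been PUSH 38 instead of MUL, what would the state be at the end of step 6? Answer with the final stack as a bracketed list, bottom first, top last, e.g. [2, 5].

[8, 8, 0]

(re-executing from step 2 with the substitution; state before step 2: [8, 8])
2. PUSH 38 -> [8, 8, 38]
3. PUSH -91 -> [8, 8, 38, -91]
4. ADD -> [8, 8, -53]
5. DROP -> [8, 8]
6. PUSH 0 -> [8, 8, 0]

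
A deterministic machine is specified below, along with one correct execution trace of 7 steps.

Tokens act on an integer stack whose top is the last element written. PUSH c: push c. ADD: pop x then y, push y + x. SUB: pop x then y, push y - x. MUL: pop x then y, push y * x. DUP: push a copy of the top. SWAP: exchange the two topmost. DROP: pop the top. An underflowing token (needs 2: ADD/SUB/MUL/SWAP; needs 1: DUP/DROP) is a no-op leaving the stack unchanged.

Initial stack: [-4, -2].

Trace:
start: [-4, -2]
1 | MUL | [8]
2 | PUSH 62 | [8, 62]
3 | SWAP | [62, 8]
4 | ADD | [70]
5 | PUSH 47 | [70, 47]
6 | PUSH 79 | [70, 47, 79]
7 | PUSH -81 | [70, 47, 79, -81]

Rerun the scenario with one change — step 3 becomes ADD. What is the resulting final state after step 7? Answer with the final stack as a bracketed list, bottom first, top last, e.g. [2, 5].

(re-executing from step 3 with the substitution; state before step 3: [8, 62])
3 | ADD | [70]
4 | ADD | [70]
5 | PUSH 47 | [70, 47]
6 | PUSH 79 | [70, 47, 79]
7 | PUSH -81 | [70, 47, 79, -81]

[70, 47, 79, -81]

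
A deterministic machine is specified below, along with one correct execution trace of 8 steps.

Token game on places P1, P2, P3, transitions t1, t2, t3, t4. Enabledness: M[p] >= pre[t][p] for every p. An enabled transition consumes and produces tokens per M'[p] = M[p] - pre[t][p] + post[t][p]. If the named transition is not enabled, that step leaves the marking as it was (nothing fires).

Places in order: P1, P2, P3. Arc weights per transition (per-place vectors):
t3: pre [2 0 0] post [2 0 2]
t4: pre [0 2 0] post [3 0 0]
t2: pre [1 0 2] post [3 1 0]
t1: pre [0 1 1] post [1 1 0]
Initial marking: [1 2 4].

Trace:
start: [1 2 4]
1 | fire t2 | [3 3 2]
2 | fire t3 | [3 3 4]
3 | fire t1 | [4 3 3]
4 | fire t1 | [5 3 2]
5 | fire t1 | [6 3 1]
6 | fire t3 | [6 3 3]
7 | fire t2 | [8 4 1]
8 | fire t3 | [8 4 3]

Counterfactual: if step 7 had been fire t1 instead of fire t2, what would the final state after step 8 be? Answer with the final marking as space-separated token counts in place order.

(re-executing from step 7 with the substitution; state before step 7: [6 3 3])
7 | fire t1 | [7 3 2]
8 | fire t3 | [7 3 4]

7 3 4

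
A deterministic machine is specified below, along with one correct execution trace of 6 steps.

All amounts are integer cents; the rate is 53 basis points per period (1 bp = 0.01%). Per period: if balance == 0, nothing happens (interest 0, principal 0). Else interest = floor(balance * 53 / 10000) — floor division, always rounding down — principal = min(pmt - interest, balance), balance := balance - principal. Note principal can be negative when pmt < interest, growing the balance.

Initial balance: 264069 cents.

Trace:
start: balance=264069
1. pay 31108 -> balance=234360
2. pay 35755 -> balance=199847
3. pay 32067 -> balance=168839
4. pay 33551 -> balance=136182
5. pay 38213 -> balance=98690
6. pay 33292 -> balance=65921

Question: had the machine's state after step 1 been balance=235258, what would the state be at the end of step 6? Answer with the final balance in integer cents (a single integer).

state after step 1 := balance=235258
2. pay 35755 -> balance=200749
3. pay 32067 -> balance=169745
4. pay 33551 -> balance=137093
5. pay 38213 -> balance=99606
6. pay 33292 -> balance=66841

66841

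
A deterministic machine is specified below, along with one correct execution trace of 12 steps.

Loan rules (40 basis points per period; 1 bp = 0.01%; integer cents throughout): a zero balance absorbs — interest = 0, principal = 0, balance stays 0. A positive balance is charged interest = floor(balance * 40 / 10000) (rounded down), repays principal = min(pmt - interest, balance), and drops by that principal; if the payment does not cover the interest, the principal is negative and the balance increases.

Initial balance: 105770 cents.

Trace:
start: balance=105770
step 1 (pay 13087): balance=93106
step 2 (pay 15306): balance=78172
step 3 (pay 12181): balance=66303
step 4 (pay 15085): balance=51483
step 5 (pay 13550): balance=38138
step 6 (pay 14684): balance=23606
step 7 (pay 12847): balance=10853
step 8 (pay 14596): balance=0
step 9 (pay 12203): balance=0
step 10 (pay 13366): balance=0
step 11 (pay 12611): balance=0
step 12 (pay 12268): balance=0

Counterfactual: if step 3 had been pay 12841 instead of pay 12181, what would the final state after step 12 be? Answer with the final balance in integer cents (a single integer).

(re-executing from step 3 with the substitution; state before step 3: balance=78172)
step 3 (pay 12841): balance=65643
step 4 (pay 15085): balance=50820
step 5 (pay 13550): balance=37473
step 6 (pay 14684): balance=22938
step 7 (pay 12847): balance=10182
step 8 (pay 14596): balance=0
step 9 (pay 12203): balance=0
step 10 (pay 13366): balance=0
step 11 (pay 12611): balance=0
step 12 (pay 12268): balance=0

0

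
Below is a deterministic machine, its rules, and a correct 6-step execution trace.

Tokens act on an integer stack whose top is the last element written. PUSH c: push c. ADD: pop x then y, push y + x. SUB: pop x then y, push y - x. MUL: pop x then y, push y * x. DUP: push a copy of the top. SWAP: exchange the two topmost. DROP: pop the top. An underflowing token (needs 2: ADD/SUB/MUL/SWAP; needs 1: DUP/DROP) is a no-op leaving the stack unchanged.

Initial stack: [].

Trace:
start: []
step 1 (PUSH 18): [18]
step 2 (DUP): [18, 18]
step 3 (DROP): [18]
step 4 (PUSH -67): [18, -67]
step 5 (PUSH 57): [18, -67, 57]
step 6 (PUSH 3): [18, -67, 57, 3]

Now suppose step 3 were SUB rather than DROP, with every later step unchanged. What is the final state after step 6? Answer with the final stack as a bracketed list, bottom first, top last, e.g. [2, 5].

[0, -67, 57, 3]

(re-executing from step 3 with the substitution; state before step 3: [18, 18])
step 3 (SUB): [0]
step 4 (PUSH -67): [0, -67]
step 5 (PUSH 57): [0, -67, 57]
step 6 (PUSH 3): [0, -67, 57, 3]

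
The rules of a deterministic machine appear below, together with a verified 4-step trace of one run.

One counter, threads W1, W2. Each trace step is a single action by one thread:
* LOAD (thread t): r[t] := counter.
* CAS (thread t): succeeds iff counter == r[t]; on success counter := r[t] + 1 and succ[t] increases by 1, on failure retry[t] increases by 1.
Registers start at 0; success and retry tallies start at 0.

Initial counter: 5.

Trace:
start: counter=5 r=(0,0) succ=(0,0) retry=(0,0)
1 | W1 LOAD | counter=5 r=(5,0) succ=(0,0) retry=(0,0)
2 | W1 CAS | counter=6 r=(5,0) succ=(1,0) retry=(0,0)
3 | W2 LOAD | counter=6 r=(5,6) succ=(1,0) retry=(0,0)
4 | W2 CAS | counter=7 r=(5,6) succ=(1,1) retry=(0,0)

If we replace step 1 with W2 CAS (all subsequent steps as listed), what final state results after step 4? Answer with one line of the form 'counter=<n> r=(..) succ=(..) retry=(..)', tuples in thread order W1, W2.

counter=6 r=(0,5) succ=(0,1) retry=(1,1)

(re-executing from step 1 with the substitution; state before step 1: counter=5 r=(0,0) succ=(0,0) retry=(0,0))
1 | W2 CAS | counter=5 r=(0,0) succ=(0,0) retry=(0,1)
2 | W1 CAS | counter=5 r=(0,0) succ=(0,0) retry=(1,1)
3 | W2 LOAD | counter=5 r=(0,5) succ=(0,0) retry=(1,1)
4 | W2 CAS | counter=6 r=(0,5) succ=(0,1) retry=(1,1)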